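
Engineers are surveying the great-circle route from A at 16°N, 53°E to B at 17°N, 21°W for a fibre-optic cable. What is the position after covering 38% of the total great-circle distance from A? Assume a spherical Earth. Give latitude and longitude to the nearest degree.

≈ 20°N, 25°E

Write both endpoints as unit vectors p₁, p₂ with components (cos φ cos λ, cos φ sin λ, sin φ).
The central angle between the endpoints is δ = arccos(p₁·p₂) ≈ 1.230 rad (70.5°).
Interpolate at f = 0.38 with slerp weights a = sin((1−f)δ)/sin δ ≈ 0.733, b = sin(fδ)/sin δ ≈ 0.478.
p = a·p₁ + b·p₂ ≈ (0.851, 0.399, 0.342); φ = arcsin(p_z) ≈ 19.99°, λ = atan2(p_y, p_x) ≈ 25.12°.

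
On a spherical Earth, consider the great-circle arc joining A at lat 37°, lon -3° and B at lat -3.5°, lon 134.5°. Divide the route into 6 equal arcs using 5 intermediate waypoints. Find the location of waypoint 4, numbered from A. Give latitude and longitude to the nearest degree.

≈ lat 27°, lon 103°

Convert each endpoint to a unit vector on the sphere (x = cos φ cos λ, y = cos φ sin λ, z = sin φ).
The central angle between the endpoints is δ = arccos(p₁·p₂) ≈ 2.245 rad (128.6°).
Interpolate at f = 4/6 with slerp weights a = sin((1−f)δ)/sin δ ≈ 0.871, b = sin(fδ)/sin δ ≈ 1.277.
p = a·p₁ + b·p₂ ≈ (-0.198, 0.873, 0.446); φ = arcsin(p_z) ≈ 26.51°, λ = atan2(p_y, p_x) ≈ 102.81°.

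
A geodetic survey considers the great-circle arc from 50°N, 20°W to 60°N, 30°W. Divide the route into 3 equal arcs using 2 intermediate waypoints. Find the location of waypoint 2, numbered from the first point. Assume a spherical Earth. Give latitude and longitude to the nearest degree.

Write both endpoints as unit vectors p₁, p₂ with components (cos φ cos λ, cos φ sin λ, sin φ).
The central angle between the endpoints is δ = arccos(p₁·p₂) ≈ 0.201 rad (11.5°).
Interpolate at f = 2/3 with slerp weights a = sin((1−f)δ)/sin δ ≈ 0.335, b = sin(fδ)/sin δ ≈ 0.669.
p = a·p₁ + b·p₂ ≈ (0.492, -0.241, 0.836); φ = arcsin(p_z) ≈ 56.76°, λ = atan2(p_y, p_x) ≈ -26.08°.

≈ 57°N, 26°W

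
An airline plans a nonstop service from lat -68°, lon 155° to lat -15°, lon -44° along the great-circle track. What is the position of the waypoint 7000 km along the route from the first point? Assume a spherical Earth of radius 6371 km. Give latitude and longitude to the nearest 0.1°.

≈ lat -47.6°, lon -49.7°

Convert each endpoint to a unit vector on the sphere (x = cos φ cos λ, y = cos φ sin λ, z = sin φ).
The central angle between the endpoints is δ = arccos(p₁·p₂) ≈ 1.673 rad (95.9°). The total great-circle distance is δ·R ≈ 1.673 × 6371 ≈ 10660 km, so the target fraction is f = 7000/10660 ≈ 0.657.
Interpolate at f ≈ 0.657 with slerp weights a = sin((1−f)δ)/sin δ ≈ 0.546, b = sin(fδ)/sin δ ≈ 0.895.
p = a·p₁ + b·p₂ ≈ (0.437, -0.514, -0.738); φ = arcsin(p_z) ≈ -47.57°, λ = atan2(p_y, p_x) ≈ -49.67°.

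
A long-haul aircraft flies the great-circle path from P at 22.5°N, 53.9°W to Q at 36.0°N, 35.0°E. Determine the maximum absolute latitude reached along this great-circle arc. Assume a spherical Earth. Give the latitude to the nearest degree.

≈ 40°N

The great circle lies in the plane with unit normal n̂ = (p₁ × p₂)/|p₁ × p₂|.
Here n̂_z ≈ +0.770; the vertex latitude is φ_max = arccos|n̂_z| ≈ 39.7°.
Check via Clairaut: cos φ_max = |cos φ₁| · sin C = cos(22.5°)·sin(56.4°) ≈ 0.770, again giving ≈ 39.7°.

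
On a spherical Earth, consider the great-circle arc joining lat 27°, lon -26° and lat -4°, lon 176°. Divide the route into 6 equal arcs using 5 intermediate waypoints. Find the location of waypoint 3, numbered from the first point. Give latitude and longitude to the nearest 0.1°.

Convert each endpoint to a unit vector on the sphere (x = cos φ cos λ, y = cos φ sin λ, z = sin φ).
The central angle between the endpoints is δ = arccos(p₁·p₂) ≈ 2.598 rad (148.8°).
Interpolate at f = 3/6 with slerp weights a = sin((1−f)δ)/sin δ ≈ 1.862, b = sin(fδ)/sin δ ≈ 1.862.
p = a·p₁ + b·p₂ ≈ (-0.362, -0.598, 0.715); φ = arcsin(p_z) ≈ 45.68°, λ = atan2(p_y, p_x) ≈ -121.19°.

≈ lat 45.7°, lon -121.2°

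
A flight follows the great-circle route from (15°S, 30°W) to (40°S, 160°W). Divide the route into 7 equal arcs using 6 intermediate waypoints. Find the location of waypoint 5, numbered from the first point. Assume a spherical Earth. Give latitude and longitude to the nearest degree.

≈ (53°S, 118°W)

Convert each endpoint to a unit vector on the sphere (x = cos φ cos λ, y = cos φ sin λ, z = sin φ).
The central angle between the endpoints is δ = arccos(p₁·p₂) ≈ 1.885 rad (108.0°).
Interpolate at f = 5/7 with slerp weights a = sin((1−f)δ)/sin δ ≈ 0.539, b = sin(fδ)/sin δ ≈ 1.025.
p = a·p₁ + b·p₂ ≈ (-0.287, -0.529, -0.799); φ = arcsin(p_z) ≈ -53.00°, λ = atan2(p_y, p_x) ≈ -118.46°.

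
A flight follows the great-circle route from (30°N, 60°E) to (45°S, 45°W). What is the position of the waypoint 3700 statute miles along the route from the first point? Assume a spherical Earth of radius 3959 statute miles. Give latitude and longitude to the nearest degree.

From cos δ = sin φ₁ sin φ₂ + cos φ₁ cos φ₂ cos Δλ, the central angle is δ ≈ 2.108 rad (120.8°). The total great-circle distance is δ·R ≈ 2.108 × 3959 ≈ 8347 mi, so the target fraction is f = 3700/8347 ≈ 0.443.
Interpolate at f ≈ 0.443 with slerp weights a = sin((1−f)δ)/sin δ ≈ 1.074, b = sin(fδ)/sin δ ≈ 0.936.
p = a·p₁ + b·p₂ ≈ (0.933, 0.337, -0.125); φ = arcsin(p_z) ≈ -7.20°, λ = atan2(p_y, p_x) ≈ 19.86°.

≈ (7°S, 20°E)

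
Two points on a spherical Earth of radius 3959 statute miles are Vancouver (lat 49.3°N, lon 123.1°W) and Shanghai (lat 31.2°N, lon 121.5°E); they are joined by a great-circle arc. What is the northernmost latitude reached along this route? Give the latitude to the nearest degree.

≈ 59°N

The great circle lies in the plane with unit normal n̂ = (p₁ × p₂)/|p₁ × p₂|.
Here n̂_z ≈ -0.510; the vertex latitude is φ_max = arccos|n̂_z| ≈ 59.3°.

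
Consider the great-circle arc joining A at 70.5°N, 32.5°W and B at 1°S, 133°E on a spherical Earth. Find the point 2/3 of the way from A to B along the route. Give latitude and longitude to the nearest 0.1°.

Write both endpoints as unit vectors p₁, p₂ with components (cos φ cos λ, cos φ sin λ, sin φ).
The central angle between the endpoints is δ = arccos(p₁·p₂) ≈ 1.917 rad (109.9°).
Interpolate at f = 2/3 with slerp weights a = sin((1−f)δ)/sin δ ≈ 0.634, b = sin(fδ)/sin δ ≈ 1.018.
p = a·p₁ + b·p₂ ≈ (-0.516, 0.631, 0.580); φ = arcsin(p_z) ≈ 35.45°, λ = atan2(p_y, p_x) ≈ 129.27°.

≈ 35.5°N, 129.3°E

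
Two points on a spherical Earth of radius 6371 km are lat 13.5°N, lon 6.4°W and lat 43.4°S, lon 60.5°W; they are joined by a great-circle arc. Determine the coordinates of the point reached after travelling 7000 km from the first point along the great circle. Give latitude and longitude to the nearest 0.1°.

≈ lat 35.5°S, lon 48.2°W

Write both endpoints as unit vectors p₁, p₂ with components (cos φ cos λ, cos φ sin λ, sin φ).
The central angle between the endpoints is δ = arccos(p₁·p₂) ≈ 1.314 rad (75.3°). The total great-circle distance is δ·R ≈ 1.314 × 6371 ≈ 8372 km, so the target fraction is f = 7000/8372 ≈ 0.836.
Interpolate at f ≈ 0.836 with slerp weights a = sin((1−f)δ)/sin δ ≈ 0.221, b = sin(fδ)/sin δ ≈ 0.921.
p = a·p₁ + b·p₂ ≈ (0.543, -0.606, -0.581); φ = arcsin(p_z) ≈ -35.53°, λ = atan2(p_y, p_x) ≈ -48.15°.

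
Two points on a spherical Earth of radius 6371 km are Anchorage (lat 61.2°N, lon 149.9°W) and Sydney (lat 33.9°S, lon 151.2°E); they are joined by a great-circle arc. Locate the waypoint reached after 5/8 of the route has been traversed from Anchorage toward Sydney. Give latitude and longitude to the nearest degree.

The haversine formula gives a central angle δ ≈ 1.857 rad (106.4°) between the endpoints.
Interpolate at f = 5/8 with slerp weights a = sin((1−f)δ)/sin δ ≈ 0.669, b = sin(fδ)/sin δ ≈ 0.956.
p = a·p₁ + b·p₂ ≈ (-0.974, 0.221, 0.053); φ = arcsin(p_z) ≈ 3.02°, λ = atan2(p_y, p_x) ≈ 167.23°.

≈ lat 3°N, lon 167°E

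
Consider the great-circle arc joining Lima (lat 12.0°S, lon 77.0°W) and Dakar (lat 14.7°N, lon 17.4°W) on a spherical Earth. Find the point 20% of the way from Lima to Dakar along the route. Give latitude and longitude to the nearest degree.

≈ lat 7°S, lon 65°W

Write both endpoints as unit vectors p₁, p₂ with components (cos φ cos λ, cos φ sin λ, sin φ).
The central angle between the endpoints is δ = arccos(p₁·p₂) ≈ 1.131 rad (64.8°).
Interpolate at f = 0.20 with slerp weights a = sin((1−f)δ)/sin δ ≈ 0.869, b = sin(fδ)/sin δ ≈ 0.248.
p = a·p₁ + b·p₂ ≈ (0.420, -0.900, -0.118); φ = arcsin(p_z) ≈ -6.76°, λ = atan2(p_y, p_x) ≈ -64.98°.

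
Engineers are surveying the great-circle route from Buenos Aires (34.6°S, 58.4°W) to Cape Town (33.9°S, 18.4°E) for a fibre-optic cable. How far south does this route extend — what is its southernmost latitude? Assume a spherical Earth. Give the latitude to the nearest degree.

≈ 41°S

The great circle lies in the plane with unit normal n̂ = (p₁ × p₂)/|p₁ × p₂|.
Here n̂_z ≈ +0.755; the vertex latitude is φ_max = arccos|n̂_z| ≈ 41.0°.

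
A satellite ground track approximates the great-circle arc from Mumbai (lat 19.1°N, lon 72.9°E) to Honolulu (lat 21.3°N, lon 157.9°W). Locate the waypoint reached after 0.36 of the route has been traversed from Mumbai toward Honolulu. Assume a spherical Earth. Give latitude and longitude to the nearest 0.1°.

≈ lat 38.3°N, lon 115.8°E

Write both endpoints as unit vectors p₁, p₂ with components (cos φ cos λ, cos φ sin λ, sin φ).
The central angle between the endpoints is δ = arccos(p₁·p₂) ≈ 2.024 rad (115.9°).
Interpolate at f = 0.36 with slerp weights a = sin((1−f)δ)/sin δ ≈ 1.070, b = sin(fδ)/sin δ ≈ 0.740.
p = a·p₁ + b·p₂ ≈ (-0.342, 0.707, 0.619); φ = arcsin(p_z) ≈ 38.25°, λ = atan2(p_y, p_x) ≈ 115.80°.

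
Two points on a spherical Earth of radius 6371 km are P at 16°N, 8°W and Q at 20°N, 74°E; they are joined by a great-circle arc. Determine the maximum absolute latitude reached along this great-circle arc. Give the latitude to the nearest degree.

The great circle lies in the plane with unit normal n̂ = (p₁ × p₂)/|p₁ × p₂|.
Here n̂_z ≈ +0.917; the vertex latitude is φ_max = arccos|n̂_z| ≈ 23.5°.

≈ 24°N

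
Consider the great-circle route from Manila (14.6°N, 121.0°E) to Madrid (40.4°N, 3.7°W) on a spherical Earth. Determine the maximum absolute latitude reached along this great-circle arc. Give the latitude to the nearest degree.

The great circle lies in the plane with unit normal n̂ = (p₁ × p₂)/|p₁ × p₂|.
Here n̂_z ≈ -0.627; the vertex latitude is φ_max = arccos|n̂_z| ≈ 51.2°.

≈ 51°N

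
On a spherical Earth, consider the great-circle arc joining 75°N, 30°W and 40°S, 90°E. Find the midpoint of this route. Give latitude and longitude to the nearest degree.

≈ 26°N, 71°E

Write both endpoints as unit vectors p₁, p₂ with components (cos φ cos λ, cos φ sin λ, sin φ).
The central angle between the endpoints is δ = arccos(p₁·p₂) ≈ 2.375 rad (136.1°).
Interpolate at f = 1/2 with slerp weights a = sin((1−f)δ)/sin δ ≈ 1.336, b = sin(fδ)/sin δ ≈ 1.336.
p = a·p₁ + b·p₂ ≈ (0.300, 0.851, 0.432); φ = arcsin(p_z) ≈ 25.58°, λ = atan2(p_y, p_x) ≈ 70.60°.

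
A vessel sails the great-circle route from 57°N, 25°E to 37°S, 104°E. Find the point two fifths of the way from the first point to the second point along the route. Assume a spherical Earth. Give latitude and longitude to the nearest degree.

≈ 23°N, 67°E

Convert each endpoint to a unit vector on the sphere (x = cos φ cos λ, y = cos φ sin λ, z = sin φ).
The central angle between the endpoints is δ = arccos(p₁·p₂) ≈ 2.006 rad (114.9°).
Interpolate at f = 2/5 with slerp weights a = sin((1−f)δ)/sin δ ≈ 1.029, b = sin(fδ)/sin δ ≈ 0.793.
p = a·p₁ + b·p₂ ≈ (0.355, 0.851, 0.386); φ = arcsin(p_z) ≈ 22.71°, λ = atan2(p_y, p_x) ≈ 67.37°.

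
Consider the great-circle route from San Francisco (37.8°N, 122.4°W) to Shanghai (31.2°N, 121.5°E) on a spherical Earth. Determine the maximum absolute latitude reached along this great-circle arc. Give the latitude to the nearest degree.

≈ 53°N

The great circle lies in the plane with unit normal n̂ = (p₁ × p₂)/|p₁ × p₂|.
Here n̂_z ≈ -0.607; the vertex latitude is φ_max = arccos|n̂_z| ≈ 52.6°.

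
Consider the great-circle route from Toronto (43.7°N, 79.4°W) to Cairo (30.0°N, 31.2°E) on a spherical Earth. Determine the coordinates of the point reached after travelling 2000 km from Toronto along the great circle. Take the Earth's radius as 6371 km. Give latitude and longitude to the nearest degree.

Write both endpoints as unit vectors p₁, p₂ with components (cos φ cos λ, cos φ sin λ, sin φ).
The central angle between the endpoints is δ = arccos(p₁·p₂) ≈ 1.445 rad (82.8°). The total great-circle distance is δ·R ≈ 1.445 × 6371 ≈ 9208 km, so the target fraction is f = 2000/9208 ≈ 0.217.
Interpolate at f ≈ 0.217 with slerp weights a = sin((1−f)δ)/sin δ ≈ 0.912, b = sin(fδ)/sin δ ≈ 0.311.
p = a·p₁ + b·p₂ ≈ (0.352, -0.509, 0.786); φ = arcsin(p_z) ≈ 51.80°, λ = atan2(p_y, p_x) ≈ -55.32°.

≈ 52°N, 55°W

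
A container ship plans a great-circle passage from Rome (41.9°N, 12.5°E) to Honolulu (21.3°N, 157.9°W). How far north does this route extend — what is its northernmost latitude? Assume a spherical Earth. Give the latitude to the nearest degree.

The great circle lies in the plane with unit normal n̂ = (p₁ × p₂)/|p₁ × p₂|.
Here n̂_z ≈ -0.129; the vertex latitude is φ_max = arccos|n̂_z| ≈ 82.6°.

≈ 83°N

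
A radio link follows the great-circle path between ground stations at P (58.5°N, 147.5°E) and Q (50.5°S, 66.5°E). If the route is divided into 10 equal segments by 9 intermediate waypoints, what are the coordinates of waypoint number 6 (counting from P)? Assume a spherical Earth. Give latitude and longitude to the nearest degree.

Convert each endpoint to a unit vector on the sphere (x = cos φ cos λ, y = cos φ sin λ, z = sin φ).
The central angle between the endpoints is δ = arccos(p₁·p₂) ≈ 2.222 rad (127.3°).
Interpolate at f = 6/10 with slerp weights a = sin((1−f)δ)/sin δ ≈ 0.976, b = sin(fδ)/sin δ ≈ 1.222.
p = a·p₁ + b·p₂ ≈ (-0.120, 0.987, -0.111); φ = arcsin(p_z) ≈ -6.36°, λ = atan2(p_y, p_x) ≈ 96.94°.

≈ (6°S, 97°E)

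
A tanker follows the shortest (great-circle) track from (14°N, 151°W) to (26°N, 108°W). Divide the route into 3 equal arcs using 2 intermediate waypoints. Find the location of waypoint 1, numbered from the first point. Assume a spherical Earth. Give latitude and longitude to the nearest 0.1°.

Write both endpoints as unit vectors p₁, p₂ with components (cos φ cos λ, cos φ sin λ, sin φ).
The central angle between the endpoints is δ = arccos(p₁·p₂) ≈ 0.732 rad (41.9°).
Interpolate at f = 1/3 with slerp weights a = sin((1−f)δ)/sin δ ≈ 0.702, b = sin(fδ)/sin δ ≈ 0.361.
p = a·p₁ + b·p₂ ≈ (-0.696, -0.639, 0.328); φ = arcsin(p_z) ≈ 19.16°, λ = atan2(p_y, p_x) ≈ -137.43°.

≈ (19.2°N, 137.4°W)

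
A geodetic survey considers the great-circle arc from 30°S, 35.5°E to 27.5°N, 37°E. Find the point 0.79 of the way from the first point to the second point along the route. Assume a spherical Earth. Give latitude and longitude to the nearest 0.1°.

Write both endpoints as unit vectors p₁, p₂ with components (cos φ cos λ, cos φ sin λ, sin φ).
The central angle between the endpoints is δ = arccos(p₁·p₂) ≈ 1.004 rad (57.5°).
Interpolate at f = 0.79 with slerp weights a = sin((1−f)δ)/sin δ ≈ 0.248, b = sin(fδ)/sin δ ≈ 0.845.
p = a·p₁ + b·p₂ ≈ (0.773, 0.576, 0.266); φ = arcsin(p_z) ≈ 15.43°, λ = atan2(p_y, p_x) ≈ 36.67°.

≈ 15.4°N, 36.7°E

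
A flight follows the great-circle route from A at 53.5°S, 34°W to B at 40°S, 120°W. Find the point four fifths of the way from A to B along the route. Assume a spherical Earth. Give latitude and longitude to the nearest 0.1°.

≈ 47.4°S, 108.1°W

Write both endpoints as unit vectors p₁, p₂ with components (cos φ cos λ, cos φ sin λ, sin φ).
The central angle between the endpoints is δ = arccos(p₁·p₂) ≈ 0.990 rad (56.7°).
Interpolate at f = 4/5 with slerp weights a = sin((1−f)δ)/sin δ ≈ 0.235, b = sin(fδ)/sin δ ≈ 0.851.
p = a·p₁ + b·p₂ ≈ (-0.210, -0.643, -0.736); φ = arcsin(p_z) ≈ -47.43°, λ = atan2(p_y, p_x) ≈ -108.09°.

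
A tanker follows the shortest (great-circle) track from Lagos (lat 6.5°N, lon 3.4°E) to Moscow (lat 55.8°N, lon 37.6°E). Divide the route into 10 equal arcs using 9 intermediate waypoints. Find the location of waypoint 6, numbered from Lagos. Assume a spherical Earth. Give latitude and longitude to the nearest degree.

≈ lat 37°N, lon 19°E

Convert each endpoint to a unit vector on the sphere (x = cos φ cos λ, y = cos φ sin λ, z = sin φ).
The central angle between the endpoints is δ = arccos(p₁·p₂) ≈ 0.982 rad (56.3°).
Interpolate at f = 6/10 with slerp weights a = sin((1−f)δ)/sin δ ≈ 0.460, b = sin(fδ)/sin δ ≈ 0.668.
p = a·p₁ + b·p₂ ≈ (0.754, 0.256, 0.605); φ = arcsin(p_z) ≈ 37.21°, λ = atan2(p_y, p_x) ≈ 18.77°.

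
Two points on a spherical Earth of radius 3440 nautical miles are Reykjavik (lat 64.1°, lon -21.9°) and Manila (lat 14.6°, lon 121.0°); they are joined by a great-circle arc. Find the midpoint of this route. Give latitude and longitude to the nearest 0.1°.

From cos δ = sin φ₁ sin φ₂ + cos φ₁ cos φ₂ cos Δλ, the central angle is δ ≈ 1.681 rad (96.3°).
Interpolate at f = 1/2 with slerp weights a = sin((1−f)δ)/sin δ ≈ 0.750, b = sin(fδ)/sin δ ≈ 0.750.
p = a·p₁ + b·p₂ ≈ (-0.070, 0.500, 0.863); φ = arcsin(p_z) ≈ 59.70°, λ = atan2(p_y, p_x) ≈ 97.95°.

≈ lat 59.7°, lon 98.0°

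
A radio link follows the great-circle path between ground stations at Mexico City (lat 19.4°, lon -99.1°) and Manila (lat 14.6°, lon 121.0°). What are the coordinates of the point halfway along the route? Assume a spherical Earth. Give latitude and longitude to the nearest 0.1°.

Write both endpoints as unit vectors p₁, p₂ with components (cos φ cos λ, cos φ sin λ, sin φ).
The central angle between the endpoints is δ = arccos(p₁·p₂) ≈ 2.233 rad (127.9°).
Interpolate at f = 1/2 with slerp weights a = sin((1−f)δ)/sin δ ≈ 1.139, b = sin(fδ)/sin δ ≈ 1.139.
p = a·p₁ + b·p₂ ≈ (-0.737, -0.116, 0.665); φ = arcsin(p_z) ≈ 41.71°, λ = atan2(p_y, p_x) ≈ -171.06°.

≈ lat 41.7°, lon -171.1°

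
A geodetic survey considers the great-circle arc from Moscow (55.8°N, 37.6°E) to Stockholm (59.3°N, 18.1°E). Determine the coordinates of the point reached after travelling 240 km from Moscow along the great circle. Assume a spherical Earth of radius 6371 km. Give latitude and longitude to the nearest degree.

≈ 57°N, 34°E

Convert each endpoint to a unit vector on the sphere (x = cos φ cos λ, y = cos φ sin λ, z = sin φ).
The central angle between the endpoints is δ = arccos(p₁·p₂) ≈ 0.192 rad (11.0°). The total great-circle distance is δ·R ≈ 0.192 × 6371 ≈ 1222 km, so the target fraction is f = 240/1222 ≈ 0.196.
Interpolate at f ≈ 0.196 with slerp weights a = sin((1−f)δ)/sin δ ≈ 0.805, b = sin(fδ)/sin δ ≈ 0.198.
p = a·p₁ + b·p₂ ≈ (0.455, 0.308, 0.836); φ = arcsin(p_z) ≈ 56.72°, λ = atan2(p_y, p_x) ≈ 34.08°.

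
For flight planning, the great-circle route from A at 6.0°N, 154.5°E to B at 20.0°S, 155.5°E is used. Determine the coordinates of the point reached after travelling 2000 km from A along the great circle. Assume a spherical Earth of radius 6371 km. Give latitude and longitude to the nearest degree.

Convert each endpoint to a unit vector on the sphere (x = cos φ cos λ, y = cos φ sin λ, z = sin φ).
The central angle between the endpoints is δ = arccos(p₁·p₂) ≈ 0.454 rad (26.0°). The total great-circle distance is δ·R ≈ 0.454 × 6371 ≈ 2893 km, so the target fraction is f = 2000/2893 ≈ 0.691.
Interpolate at f ≈ 0.691 with slerp weights a = sin((1−f)δ)/sin δ ≈ 0.319, b = sin(fδ)/sin δ ≈ 0.704.
p = a·p₁ + b·p₂ ≈ (-0.888, 0.411, -0.207); φ = arcsin(p_z) ≈ -11.97°, λ = atan2(p_y, p_x) ≈ 155.18°.

≈ 12°S, 155°E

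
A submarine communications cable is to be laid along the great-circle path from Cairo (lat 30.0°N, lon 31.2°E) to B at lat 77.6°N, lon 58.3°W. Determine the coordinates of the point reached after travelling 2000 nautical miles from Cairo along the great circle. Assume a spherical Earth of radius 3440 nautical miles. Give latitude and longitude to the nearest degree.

≈ lat 61°N, lon 15°E

Convert each endpoint to a unit vector on the sphere (x = cos φ cos λ, y = cos φ sin λ, z = sin φ).
The central angle between the endpoints is δ = arccos(p₁·p₂) ≈ 1.059 rad (60.7°). The total great-circle distance is δ·R ≈ 1.059 × 3440 ≈ 3642 nmi, so the target fraction is f = 2000/3642 ≈ 0.549.
Interpolate at f ≈ 0.549 with slerp weights a = sin((1−f)δ)/sin δ ≈ 0.527, b = sin(fδ)/sin δ ≈ 0.630.
p = a·p₁ + b·p₂ ≈ (0.461, 0.121, 0.879); φ = arcsin(p_z) ≈ 61.50°, λ = atan2(p_y, p_x) ≈ 14.73°.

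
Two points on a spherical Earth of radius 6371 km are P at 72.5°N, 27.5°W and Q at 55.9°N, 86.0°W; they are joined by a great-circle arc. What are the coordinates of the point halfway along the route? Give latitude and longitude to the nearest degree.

The haversine formula gives a central angle δ ≈ 0.500 rad (28.6°) between the endpoints.
Interpolate at f = 1/2 with slerp weights a = sin((1−f)δ)/sin δ ≈ 0.516, b = sin(fδ)/sin δ ≈ 0.516.
p = a·p₁ + b·p₂ ≈ (0.158, -0.360, 0.919); φ = arcsin(p_z) ≈ 66.84°, λ = atan2(p_y, p_x) ≈ -66.34°.

≈ 67°N, 66°W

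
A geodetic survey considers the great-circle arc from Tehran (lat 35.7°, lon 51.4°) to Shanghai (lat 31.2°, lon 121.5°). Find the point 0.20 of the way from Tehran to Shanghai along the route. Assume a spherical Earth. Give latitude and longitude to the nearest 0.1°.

≈ lat 38.3°, lon 65.4°

The haversine formula gives a central angle δ ≈ 1.002 rad (57.4°) between the endpoints.
Interpolate at f = 0.20 with slerp weights a = sin((1−f)δ)/sin δ ≈ 0.853, b = sin(fδ)/sin δ ≈ 0.236.
p = a·p₁ + b·p₂ ≈ (0.326, 0.713, 0.620); φ = arcsin(p_z) ≈ 38.31°, λ = atan2(p_y, p_x) ≈ 65.41°.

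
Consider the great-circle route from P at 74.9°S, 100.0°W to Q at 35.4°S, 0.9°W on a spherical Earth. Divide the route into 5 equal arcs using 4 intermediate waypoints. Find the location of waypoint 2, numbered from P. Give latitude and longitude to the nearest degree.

≈ 67°S, 27°W

From cos δ = sin φ₁ sin φ₂ + cos φ₁ cos φ₂ cos Δλ, the central angle is δ ≈ 1.017 rad (58.3°).
Interpolate at f = 2/5 with slerp weights a = sin((1−f)δ)/sin δ ≈ 0.674, b = sin(fδ)/sin δ ≈ 0.465.
p = a·p₁ + b·p₂ ≈ (0.349, -0.179, -0.920); φ = arcsin(p_z) ≈ -66.93°, λ = atan2(p_y, p_x) ≈ -27.15°.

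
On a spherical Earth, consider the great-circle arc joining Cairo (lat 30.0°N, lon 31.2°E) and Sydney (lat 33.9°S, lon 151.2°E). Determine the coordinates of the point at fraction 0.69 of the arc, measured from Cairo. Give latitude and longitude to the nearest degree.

Convert each endpoint to a unit vector on the sphere (x = cos φ cos λ, y = cos φ sin λ, z = sin φ).
The central angle between the endpoints is δ = arccos(p₁·p₂) ≈ 2.263 rad (129.7°).
Interpolate at f = 0.69 with slerp weights a = sin((1−f)δ)/sin δ ≈ 0.838, b = sin(fδ)/sin δ ≈ 1.299.
p = a·p₁ + b·p₂ ≈ (-0.324, 0.896, -0.305); φ = arcsin(p_z) ≈ -17.78°, λ = atan2(p_y, p_x) ≈ 109.88°.

≈ lat 18°S, lon 110°E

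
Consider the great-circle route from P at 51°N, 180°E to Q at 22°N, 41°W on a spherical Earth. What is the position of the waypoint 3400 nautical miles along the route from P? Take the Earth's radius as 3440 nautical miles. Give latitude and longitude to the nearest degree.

Convert each endpoint to a unit vector on the sphere (x = cos φ cos λ, y = cos φ sin λ, z = sin φ).
The central angle between the endpoints is δ = arccos(p₁·p₂) ≈ 1.721 rad (98.6°). The total great-circle distance is δ·R ≈ 1.721 × 3440 ≈ 5919 nmi, so the target fraction is f = 3400/5919 ≈ 0.574.
Interpolate at f ≈ 0.574 with slerp weights a = sin((1−f)δ)/sin δ ≈ 0.676, b = sin(fδ)/sin δ ≈ 0.845.
p = a·p₁ + b·p₂ ≈ (0.166, -0.514, 0.842); φ = arcsin(p_z) ≈ 57.33°, λ = atan2(p_y, p_x) ≈ -72.14°.

≈ 57°N, 72°W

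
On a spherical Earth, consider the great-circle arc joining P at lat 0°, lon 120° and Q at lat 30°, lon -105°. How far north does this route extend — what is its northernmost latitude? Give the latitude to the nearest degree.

≈ 39°

The great circle lies in the plane with unit normal n̂ = (p₁ × p₂)/|p₁ × p₂|.
Here n̂_z ≈ +0.775; the vertex latitude is φ_max = arccos|n̂_z| ≈ 39.2°.
Check via Clairaut: cos φ_max = |cos φ₁| · sin C = cos(0.0°)·sin(50.8°) ≈ 0.775, again giving ≈ 39.2°.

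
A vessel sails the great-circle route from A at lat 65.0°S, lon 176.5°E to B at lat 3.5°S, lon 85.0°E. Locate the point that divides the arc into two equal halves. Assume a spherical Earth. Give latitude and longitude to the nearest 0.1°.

≈ lat 42.0°S, lon 108.2°E

The haversine formula gives a central angle δ ≈ 1.526 rad (87.5°) between the endpoints.
Interpolate at f = 1/2 with slerp weights a = sin((1−f)δ)/sin δ ≈ 0.692, b = sin(fδ)/sin δ ≈ 0.692.
p = a·p₁ + b·p₂ ≈ (-0.232, 0.706, -0.669); φ = arcsin(p_z) ≈ -42.02°, λ = atan2(p_y, p_x) ≈ 108.17°.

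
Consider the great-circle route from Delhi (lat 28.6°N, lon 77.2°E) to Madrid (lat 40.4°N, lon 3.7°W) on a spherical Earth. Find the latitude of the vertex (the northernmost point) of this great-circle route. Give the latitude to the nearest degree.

≈ 43°N

The great circle lies in the plane with unit normal n̂ = (p₁ × p₂)/|p₁ × p₂|.
Here n̂_z ≈ -0.726; the vertex latitude is φ_max = arccos|n̂_z| ≈ 43.4°.
Check via Clairaut: cos φ_max = |cos φ₁| · sin C = cos(28.6°)·sin(55.8°) ≈ 0.726, again giving ≈ 43.4°.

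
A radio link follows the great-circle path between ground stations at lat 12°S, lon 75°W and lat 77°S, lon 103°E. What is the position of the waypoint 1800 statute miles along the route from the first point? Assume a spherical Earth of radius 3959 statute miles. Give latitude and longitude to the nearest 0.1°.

≈ lat 38.0°S, lon 74.7°W

Convert each endpoint to a unit vector on the sphere (x = cos φ cos λ, y = cos φ sin λ, z = sin φ).
The central angle between the endpoints is δ = arccos(p₁·p₂) ≈ 1.588 rad (91.0°). The total great-circle distance is δ·R ≈ 1.588 × 3959 ≈ 6287 mi, so the target fraction is f = 1800/6287 ≈ 0.286.
Interpolate at f ≈ 0.286 with slerp weights a = sin((1−f)δ)/sin δ ≈ 0.906, b = sin(fδ)/sin δ ≈ 0.439.
p = a·p₁ + b·p₂ ≈ (0.207, -0.760, -0.616); φ = arcsin(p_z) ≈ -38.05°, λ = atan2(p_y, p_x) ≈ -74.75°.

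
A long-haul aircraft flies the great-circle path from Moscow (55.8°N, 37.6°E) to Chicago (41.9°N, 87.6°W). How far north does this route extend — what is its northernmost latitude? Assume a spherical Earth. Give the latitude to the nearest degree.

≈ 69°N

The great circle lies in the plane with unit normal n̂ = (p₁ × p₂)/|p₁ × p₂|.
Here n̂_z ≈ -0.360; the vertex latitude is φ_max = arccos|n̂_z| ≈ 68.9°.
Check via Clairaut: cos φ_max = |cos φ₁| · sin C = cos(55.8°)·sin(39.8°) ≈ 0.360, again giving ≈ 68.9°.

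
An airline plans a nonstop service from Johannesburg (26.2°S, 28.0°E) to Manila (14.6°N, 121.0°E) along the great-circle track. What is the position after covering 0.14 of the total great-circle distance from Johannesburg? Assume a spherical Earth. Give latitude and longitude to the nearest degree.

Write both endpoints as unit vectors p₁, p₂ with components (cos φ cos λ, cos φ sin λ, sin φ).
The central angle between the endpoints is δ = arccos(p₁·p₂) ≈ 1.728 rad (99.0°).
Interpolate at f = 0.14 with slerp weights a = sin((1−f)δ)/sin δ ≈ 1.009, b = sin(fδ)/sin δ ≈ 0.243.
p = a·p₁ + b·p₂ ≈ (0.678, 0.626, -0.384); φ = arcsin(p_z) ≈ -22.60°, λ = atan2(p_y, p_x) ≈ 42.71°.

≈ (23°S, 43°E)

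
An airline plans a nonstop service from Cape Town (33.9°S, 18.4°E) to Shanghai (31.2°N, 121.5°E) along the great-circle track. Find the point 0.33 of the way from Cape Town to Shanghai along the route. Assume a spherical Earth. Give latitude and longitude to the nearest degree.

≈ 14°S, 55°E

The haversine formula gives a central angle δ ≈ 2.037 rad (116.7°) between the endpoints.
Interpolate at f = 0.33 with slerp weights a = sin((1−f)δ)/sin δ ≈ 1.096, b = sin(fδ)/sin δ ≈ 0.697.
p = a·p₁ + b·p₂ ≈ (0.552, 0.796, -0.250); φ = arcsin(p_z) ≈ -14.48°, λ = atan2(p_y, p_x) ≈ 55.27°.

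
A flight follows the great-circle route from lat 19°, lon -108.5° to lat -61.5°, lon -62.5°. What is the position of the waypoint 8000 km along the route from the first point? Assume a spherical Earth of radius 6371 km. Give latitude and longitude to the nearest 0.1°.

Write both endpoints as unit vectors p₁, p₂ with components (cos φ cos λ, cos φ sin λ, sin φ).
The central angle between the endpoints is δ = arccos(p₁·p₂) ≈ 1.544 rad (88.4°). The total great-circle distance is δ·R ≈ 1.544 × 6371 ≈ 9834 km, so the target fraction is f = 8000/9834 ≈ 0.814.
Interpolate at f ≈ 0.814 with slerp weights a = sin((1−f)δ)/sin δ ≈ 0.284, b = sin(fδ)/sin δ ≈ 0.951.
p = a·p₁ + b·p₂ ≈ (0.124, -0.657, -0.743); φ = arcsin(p_z) ≈ -48.02°, λ = atan2(p_y, p_x) ≈ -79.28°.

≈ lat -48.0°, lon -79.3°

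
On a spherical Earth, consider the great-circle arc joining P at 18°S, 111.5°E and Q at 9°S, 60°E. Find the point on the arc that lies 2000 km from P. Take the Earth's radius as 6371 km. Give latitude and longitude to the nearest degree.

≈ 16°S, 93°E

From cos δ = sin φ₁ sin φ₂ + cos φ₁ cos φ₂ cos Δλ, the central angle is δ ≈ 0.885 rad (50.7°). The total great-circle distance is δ·R ≈ 0.885 × 6371 ≈ 5640 km, so the target fraction is f = 2000/5640 ≈ 0.355.
Interpolate at f ≈ 0.355 with slerp weights a = sin((1−f)δ)/sin δ ≈ 0.699, b = sin(fδ)/sin δ ≈ 0.399.
p = a·p₁ + b·p₂ ≈ (-0.046, 0.959, -0.278); φ = arcsin(p_z) ≈ -16.16°, λ = atan2(p_y, p_x) ≈ 92.77°.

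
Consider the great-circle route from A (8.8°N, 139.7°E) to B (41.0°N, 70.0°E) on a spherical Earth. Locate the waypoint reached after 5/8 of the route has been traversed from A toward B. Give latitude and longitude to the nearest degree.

Convert each endpoint to a unit vector on the sphere (x = cos φ cos λ, y = cos φ sin λ, z = sin φ).
The central angle between the endpoints is δ = arccos(p₁·p₂) ≈ 1.203 rad (69.0°).
Interpolate at f = 5/8 with slerp weights a = sin((1−f)δ)/sin δ ≈ 0.467, b = sin(fδ)/sin δ ≈ 0.732.
p = a·p₁ + b·p₂ ≈ (-0.163, 0.818, 0.552); φ = arcsin(p_z) ≈ 33.49°, λ = atan2(p_y, p_x) ≈ 101.29°.

≈ (33°N, 101°E)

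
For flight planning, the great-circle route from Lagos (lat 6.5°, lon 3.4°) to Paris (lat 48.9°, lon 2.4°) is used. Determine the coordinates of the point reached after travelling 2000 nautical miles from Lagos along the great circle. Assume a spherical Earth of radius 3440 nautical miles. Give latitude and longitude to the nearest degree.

Write both endpoints as unit vectors p₁, p₂ with components (cos φ cos λ, cos φ sin λ, sin φ).
The central angle between the endpoints is δ = arccos(p₁·p₂) ≈ 0.740 rad (42.4°). The total great-circle distance is δ·R ≈ 0.740 × 3440 ≈ 2546 nmi, so the target fraction is f = 2000/2546 ≈ 0.785.
Interpolate at f ≈ 0.785 with slerp weights a = sin((1−f)δ)/sin δ ≈ 0.234, b = sin(fδ)/sin δ ≈ 0.814.
p = a·p₁ + b·p₂ ≈ (0.767, 0.036, 0.640); φ = arcsin(p_z) ≈ 39.81°, λ = atan2(p_y, p_x) ≈ 2.70°.

≈ lat 40°, lon 3°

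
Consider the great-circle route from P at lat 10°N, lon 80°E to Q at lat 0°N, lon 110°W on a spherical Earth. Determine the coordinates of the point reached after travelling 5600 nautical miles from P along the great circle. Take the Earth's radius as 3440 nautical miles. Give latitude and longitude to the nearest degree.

≈ lat 43°N, lon 176°W

The haversine formula gives a central angle δ ≈ 2.895 rad (165.9°) between the endpoints. The total great-circle distance is δ·R ≈ 2.895 × 3440 ≈ 9960 nmi, so the target fraction is f = 5600/9960 ≈ 0.562.
Interpolate at f ≈ 0.562 with slerp weights a = sin((1−f)δ)/sin δ ≈ 3.916, b = sin(fδ)/sin δ ≈ 4.096.
p = a·p₁ + b·p₂ ≈ (-0.731, -0.052, 0.680); φ = arcsin(p_z) ≈ 42.84°, λ = atan2(p_y, p_x) ≈ -175.96°.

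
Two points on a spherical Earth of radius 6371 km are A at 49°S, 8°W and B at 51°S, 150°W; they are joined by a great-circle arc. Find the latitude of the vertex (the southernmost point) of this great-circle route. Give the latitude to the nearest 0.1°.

≈ 74.7°S

The great circle lies in the plane with unit normal n̂ = (p₁ × p₂)/|p₁ × p₂|.
Here n̂_z ≈ -0.263; the vertex latitude is φ_max = arccos|n̂_z| ≈ 74.7°.
Check via Clairaut: cos φ_max = |cos φ₁| · sin C = cos(49.0°)·sin(156.3°) ≈ 0.263, again giving ≈ 74.7°.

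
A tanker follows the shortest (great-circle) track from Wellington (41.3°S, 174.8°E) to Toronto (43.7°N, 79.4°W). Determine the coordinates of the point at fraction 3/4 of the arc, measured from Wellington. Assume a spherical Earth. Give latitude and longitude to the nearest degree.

Write both endpoints as unit vectors p₁, p₂ with components (cos φ cos λ, cos φ sin λ, sin φ).
The central angle between the endpoints is δ = arccos(p₁·p₂) ≈ 2.219 rad (127.1°).
Interpolate at f = 3/4 with slerp weights a = sin((1−f)δ)/sin δ ≈ 0.661, b = sin(fδ)/sin δ ≈ 1.249.
p = a·p₁ + b·p₂ ≈ (-0.328, -0.843, 0.427); φ = arcsin(p_z) ≈ 25.26°, λ = atan2(p_y, p_x) ≈ -111.29°.

≈ 25°N, 111°W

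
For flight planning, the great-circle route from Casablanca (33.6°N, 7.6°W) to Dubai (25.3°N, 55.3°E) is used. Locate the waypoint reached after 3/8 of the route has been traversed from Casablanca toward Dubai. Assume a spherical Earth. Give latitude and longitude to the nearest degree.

From cos δ = sin φ₁ sin φ₂ + cos φ₁ cos φ₂ cos Δλ, the central angle is δ ≈ 0.953 rad (54.6°).
Interpolate at f = 3/8 with slerp weights a = sin((1−f)δ)/sin δ ≈ 0.688, b = sin(fδ)/sin δ ≈ 0.429.
p = a·p₁ + b·p₂ ≈ (0.789, 0.243, 0.564); φ = arcsin(p_z) ≈ 34.35°, λ = atan2(p_y, p_x) ≈ 17.13°.

≈ (34°N, 17°E)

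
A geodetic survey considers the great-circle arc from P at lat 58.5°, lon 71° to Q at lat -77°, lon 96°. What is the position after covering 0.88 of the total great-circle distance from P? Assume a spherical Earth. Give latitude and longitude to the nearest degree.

Convert each endpoint to a unit vector on the sphere (x = cos φ cos λ, y = cos φ sin λ, z = sin φ).
The central angle between the endpoints is δ = arccos(p₁·p₂) ≈ 2.381 rad (136.4°).
Interpolate at f = 0.88 with slerp weights a = sin((1−f)δ)/sin δ ≈ 0.409, b = sin(fδ)/sin δ ≈ 1.255.
p = a·p₁ + b·p₂ ≈ (0.040, 0.483, -0.875); φ = arcsin(p_z) ≈ -61.02°, λ = atan2(p_y, p_x) ≈ 85.26°.

≈ lat -61°, lon 85°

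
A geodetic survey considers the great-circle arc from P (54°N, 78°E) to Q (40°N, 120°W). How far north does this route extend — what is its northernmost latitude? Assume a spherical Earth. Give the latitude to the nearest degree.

The great circle lies in the plane with unit normal n̂ = (p₁ × p₂)/|p₁ × p₂|.
Here n̂_z ≈ +0.140; the vertex latitude is φ_max = arccos|n̂_z| ≈ 82.0°.

≈ 82°N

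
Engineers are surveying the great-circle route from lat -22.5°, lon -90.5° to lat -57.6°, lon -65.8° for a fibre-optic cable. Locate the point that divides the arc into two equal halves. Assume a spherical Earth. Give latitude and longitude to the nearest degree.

Write both endpoints as unit vectors p₁, p₂ with components (cos φ cos λ, cos φ sin λ, sin φ).
The central angle between the endpoints is δ = arccos(p₁·p₂) ≈ 0.687 rad (39.4°).
Interpolate at f = 1/2 with slerp weights a = sin((1−f)δ)/sin δ ≈ 0.531, b = sin(fδ)/sin δ ≈ 0.531.
p = a·p₁ + b·p₂ ≈ (0.112, -0.750, -0.652); φ = arcsin(p_z) ≈ -40.66°, λ = atan2(p_y, p_x) ≈ -81.48°.

≈ lat -41°, lon -81°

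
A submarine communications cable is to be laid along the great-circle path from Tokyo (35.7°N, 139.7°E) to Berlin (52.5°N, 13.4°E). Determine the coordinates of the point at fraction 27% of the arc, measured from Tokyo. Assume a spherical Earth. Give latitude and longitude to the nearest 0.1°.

≈ 53.3°N, 121.8°E

From cos δ = sin φ₁ sin φ₂ + cos φ₁ cos φ₂ cos Δλ, the central angle is δ ≈ 1.400 rad (80.2°).
Interpolate at f = 0.27 with slerp weights a = sin((1−f)δ)/sin δ ≈ 0.866, b = sin(fδ)/sin δ ≈ 0.374.
p = a·p₁ + b·p₂ ≈ (-0.314, 0.508, 0.802); φ = arcsin(p_z) ≈ 53.34°, λ = atan2(p_y, p_x) ≈ 121.78°.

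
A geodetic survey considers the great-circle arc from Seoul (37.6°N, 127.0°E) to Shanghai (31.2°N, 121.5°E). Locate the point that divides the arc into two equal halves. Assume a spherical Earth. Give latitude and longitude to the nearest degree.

The haversine formula gives a central angle δ ≈ 0.137 rad (7.8°) between the endpoints.
Interpolate at f = 1/2 with slerp weights a = sin((1−f)δ)/sin δ ≈ 0.501, b = sin(fδ)/sin δ ≈ 0.501.
p = a·p₁ + b·p₂ ≈ (-0.463, 0.683, 0.565); φ = arcsin(p_z) ≈ 34.43°, λ = atan2(p_y, p_x) ≈ 124.14°.

≈ 34°N, 124°E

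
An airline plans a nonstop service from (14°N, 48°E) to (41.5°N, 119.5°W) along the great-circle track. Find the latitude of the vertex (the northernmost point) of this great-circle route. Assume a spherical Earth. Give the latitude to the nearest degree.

≈ 79°N

The great circle lies in the plane with unit normal n̂ = (p₁ × p₂)/|p₁ × p₂|.
Here n̂_z ≈ -0.188; the vertex latitude is φ_max = arccos|n̂_z| ≈ 79.2°.
Check via Clairaut: cos φ_max = |cos φ₁| · sin C = cos(14.0°)·sin(11.2°) ≈ 0.188, again giving ≈ 79.2°.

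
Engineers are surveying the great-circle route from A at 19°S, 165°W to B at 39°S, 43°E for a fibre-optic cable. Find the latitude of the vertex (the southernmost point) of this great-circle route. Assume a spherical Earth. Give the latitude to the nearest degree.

The great circle lies in the plane with unit normal n̂ = (p₁ × p₂)/|p₁ × p₂|.
Here n̂_z ≈ -0.385; the vertex latitude is φ_max = arccos|n̂_z| ≈ 67.4°.
Check via Clairaut: cos φ_max = |cos φ₁| · sin C = cos(19.0°)·sin(156.0°) ≈ 0.385, again giving ≈ 67.4°.

≈ 67°S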